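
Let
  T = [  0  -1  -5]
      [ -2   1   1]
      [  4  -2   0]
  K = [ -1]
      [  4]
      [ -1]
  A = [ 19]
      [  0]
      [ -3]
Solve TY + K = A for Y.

Y = [[2], [5], [-5]]

TY = A − K = [[20], [-4], [-2]].
T is on the left of Y, so left-multiply by T⁻¹: Y = T⁻¹(A − K).
det T = -4, so T⁻¹ = [[-1/2, -5/2, -1], [-1, -5, -5/2], [0, 1, 1/2]].
Y = T⁻¹(A − K) = [[2], [5], [-5]].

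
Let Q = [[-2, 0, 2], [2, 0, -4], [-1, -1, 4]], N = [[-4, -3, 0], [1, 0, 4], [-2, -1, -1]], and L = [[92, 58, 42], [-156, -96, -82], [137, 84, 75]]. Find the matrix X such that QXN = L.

X = Q⁻¹LN⁻¹ (apply Q⁻¹ on the left and N⁻¹ on the right).
Q has determinant 4; Q⁻¹ = [[-1, -1/2, 0], [-1, -3/2, -1], [-1/2, -1/2, 0]].
det N = 5, so N⁻¹ = [[4/5, -3/5, -12/5], [-7/5, 4/5, 16/5], [-1/5, 2/5, 3/5]].
Q⁻¹L = [[-14, -10, -1], [5, 2, 6], [32, 19, 20]].
X = (Q⁻¹L)N⁻¹ = [[3, 0, 1], [0, 1, -2], [-5, 4, -4]].

X = [[3, 0, 1], [0, 1, -2], [-5, 4, -4]]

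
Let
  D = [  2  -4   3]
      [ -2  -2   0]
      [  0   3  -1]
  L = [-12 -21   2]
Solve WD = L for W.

Since D sits to the right of W, W = LD⁻¹.
det D = -6, so D⁻¹ = [[-1/3, -5/6, -1], [1/3, 1/3, 1], [1, 1, 2]].
W = LD⁻¹ = [[-12, -21, 2]] · [[-1/3, -5/6, -1], [1/3, 1/3, 1], [1, 1, 2]] = [[-1, 5, -5]].

W = [[-1, 5, -5]]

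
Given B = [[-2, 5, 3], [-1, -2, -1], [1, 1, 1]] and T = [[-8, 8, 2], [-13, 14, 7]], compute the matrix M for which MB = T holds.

M = [[2, -2, -6], [4, 1, -4]]

B is on the right of M, so right-multiply by B⁻¹: M = TB⁻¹.
B has determinant 5; B⁻¹ = [[-1/5, -2/5, 1/5], [0, -1, -1], [1/5, 7/5, 9/5]].
M = TB⁻¹ = [[-8, 8, 2], [-13, 14, 7]] · [[-1/5, -2/5, 1/5], [0, -1, -1], [1/5, 7/5, 9/5]] = [[2, -2, -6], [4, 1, -4]].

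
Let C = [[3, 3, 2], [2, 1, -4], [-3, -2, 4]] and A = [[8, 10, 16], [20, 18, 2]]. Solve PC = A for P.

C is on the right of P, so right-multiply by C⁻¹: P = AC⁻¹.
det C = -2, so C⁻¹ = [[2, 8, 7], [-2, -9, -8], [1/2, 3/2, 3/2]].
P = AC⁻¹ = [[8, 10, 16], [20, 18, 2]] · [[2, 8, 7], [-2, -9, -8], [1/2, 3/2, 3/2]] = [[4, -2, 0], [5, 1, -1]].

P = [[4, -2, 0], [5, 1, -1]]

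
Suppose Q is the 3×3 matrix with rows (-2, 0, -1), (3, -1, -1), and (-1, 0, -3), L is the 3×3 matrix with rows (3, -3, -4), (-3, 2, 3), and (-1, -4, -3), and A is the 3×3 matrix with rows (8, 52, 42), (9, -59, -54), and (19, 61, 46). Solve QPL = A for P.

P = [[1, 0, 4], [2, 5, -3], [4, 5, 3]]

Left-multiply by Q⁻¹ and right-multiply by L⁻¹: P = Q⁻¹AL⁻¹.
Q has determinant -5; Q⁻¹ = [[-3/5, 0, 1/5], [-2, -1, 1], [1/5, 0, -2/5]].
det L = -2, so L⁻¹ = [[-3, -7/2, 1/2], [6, 13/2, -3/2], [-7, -15/2, 3/2]].
Q⁻¹A = [[-1, -19, -16], [-6, 16, 16], [-6, -14, -10]].
P = (Q⁻¹A)L⁻¹ = [[1, 0, 4], [2, 5, -3], [4, 5, 3]].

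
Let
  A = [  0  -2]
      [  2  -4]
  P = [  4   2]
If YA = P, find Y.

A is on the right of Y, so right-multiply by A⁻¹: Y = PA⁻¹.
det A = 4; the adjugate gives A⁻¹ = [[-1, 1/2], [-1/2, 0]].
Y = PA⁻¹ = [[4, 2]] · [[-1, 1/2], [-1/2, 0]] = [[-5, 2]].

Y = [[-5, 2]]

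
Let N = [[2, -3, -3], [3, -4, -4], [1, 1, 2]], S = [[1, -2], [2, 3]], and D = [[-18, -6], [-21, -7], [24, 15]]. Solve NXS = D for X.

X = [[3, 3], [5, 2], [-1, 2]]

Isolating X: multiply by N⁻¹ from the left and S⁻¹ from the right, so X = N⁻¹DS⁻¹.
det N = 1, so N⁻¹ = [[-4, 3, 0], [-10, 7, -1], [7, -5, 1]].
det S = 7; the adjugate gives S⁻¹ = [[3/7, 2/7], [-2/7, 1/7]].
N⁻¹D = [[9, 3], [9, -4], [3, 8]].
X = (N⁻¹D)S⁻¹ = [[3, 3], [5, 2], [-1, 2]].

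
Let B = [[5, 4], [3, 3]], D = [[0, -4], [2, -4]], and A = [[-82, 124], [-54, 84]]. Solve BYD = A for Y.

Y = [[2, -5], [0, -4]]

Isolating Y: multiply by B⁻¹ from the left and D⁻¹ from the right, so Y = B⁻¹AD⁻¹.
B has determinant 3; B⁻¹ = [[1, -4/3], [-1, 5/3]].
det D = 8, so D⁻¹ = [[-1/2, 1/2], [-1/4, 0]].
B⁻¹A = [[-10, 12], [-8, 16]].
Y = (B⁻¹A)D⁻¹ = [[2, -5], [0, -4]].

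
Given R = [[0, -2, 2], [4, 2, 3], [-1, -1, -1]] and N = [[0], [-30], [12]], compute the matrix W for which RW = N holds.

W = [[0], [-6], [-6]]

R is on the left of W, so left-multiply by R⁻¹: W = R⁻¹N.
det R = -6; the adjugate gives R⁻¹ = [[-1/6, 2/3, 5/3], [-1/6, -1/3, -4/3], [1/3, -1/3, -4/3]].
W = R⁻¹N = [[-1/6, 2/3, 5/3], [-1/6, -1/3, -4/3], [1/3, -1/3, -4/3]] · [[0], [-30], [12]] = [[0], [-6], [-6]].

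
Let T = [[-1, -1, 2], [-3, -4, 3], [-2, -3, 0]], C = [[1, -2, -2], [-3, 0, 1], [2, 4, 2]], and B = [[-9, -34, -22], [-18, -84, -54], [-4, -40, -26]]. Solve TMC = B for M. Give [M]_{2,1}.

0

Left-multiply by T⁻¹ and right-multiply by C⁻¹: M = T⁻¹BC⁻¹.
T has determinant -1; T⁻¹ = [[-9, 6, -5], [6, -4, 3], [-1, 1, -1]].
C has determinant 4; C⁻¹ = [[-1, -1, -1/2], [2, 3/2, 5/4], [-3, -2, -3/2]].
T⁻¹B = [[-7, 2, 4], [6, 12, 6], [-5, -10, -6]].
M = (T⁻¹B)C⁻¹ = [[-1, 2, 0], [0, 0, 3], [3, 2, -1]].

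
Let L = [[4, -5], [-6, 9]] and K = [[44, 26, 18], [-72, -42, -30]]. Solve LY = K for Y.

Y = [[6, 4, 2], [-4, -2, -2]]

L is on the left of Y, so left-multiply by L⁻¹: Y = L⁻¹K.
det L = 6, so L⁻¹ = [[3/2, 5/6], [1, 2/3]].
Y = L⁻¹K = [[3/2, 5/6], [1, 2/3]] · [[44, 26, 18], [-72, -42, -30]] = [[6, 4, 2], [-4, -2, -2]].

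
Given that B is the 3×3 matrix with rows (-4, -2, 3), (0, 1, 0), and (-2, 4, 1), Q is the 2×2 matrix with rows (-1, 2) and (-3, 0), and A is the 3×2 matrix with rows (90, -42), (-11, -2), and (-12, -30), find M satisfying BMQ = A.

M = [[5, 3], [-1, 4], [-1, -1]]

M = B⁻¹AQ⁻¹ (apply B⁻¹ on the left and Q⁻¹ on the right).
B has determinant 2; B⁻¹ = [[1/2, 7, -3/2], [0, 1, 0], [1, 10, -2]].
det Q = 6, so Q⁻¹ = [[0, -1/3], [1/2, -1/6]].
B⁻¹A = [[-14, 10], [-11, -2], [4, -2]].
M = (B⁻¹A)Q⁻¹ = [[5, 3], [-1, 4], [-1, -1]].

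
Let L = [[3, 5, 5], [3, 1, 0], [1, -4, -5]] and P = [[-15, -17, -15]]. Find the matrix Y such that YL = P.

Y = [[-3, -2, 0]]

Right-multiplying both sides by L⁻¹ gives Y = PL⁻¹.
L has determinant -5; L⁻¹ = [[1, -1, 1], [-3, 4, -3], [13/5, -17/5, 12/5]].
Y = PL⁻¹ = [[-15, -17, -15]] · [[1, -1, 1], [-3, 4, -3], [13/5, -17/5, 12/5]] = [[-3, -2, 0]].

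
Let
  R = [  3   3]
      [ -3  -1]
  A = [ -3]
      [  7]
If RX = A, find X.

X = [[-3], [2]]

Since R multiplies X on the left, X = R⁻¹A.
R has determinant 6; R⁻¹ = [[-1/6, -1/2], [1/2, 1/2]].
X = R⁻¹A = [[-1/6, -1/2], [1/2, 1/2]] · [[-3], [7]] = [[-3], [2]].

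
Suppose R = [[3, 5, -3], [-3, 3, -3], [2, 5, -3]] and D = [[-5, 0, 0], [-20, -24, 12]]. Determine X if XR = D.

Since R sits to the right of X, X = DR⁻¹.
R has determinant 6; R⁻¹ = [[1, 0, -1], [-5/2, -1/2, 3], [-7/2, -5/6, 4]].
X = DR⁻¹ = [[-5, 0, 0], [-20, -24, 12]] · [[1, 0, -1], [-5/2, -1/2, 3], [-7/2, -5/6, 4]] = [[-5, 0, 5], [-2, 2, -4]].

X = [[-5, 0, 5], [-2, 2, -4]]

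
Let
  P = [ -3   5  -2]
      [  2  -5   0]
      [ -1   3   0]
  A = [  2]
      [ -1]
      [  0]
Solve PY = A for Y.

Since P multiplies Y on the left, Y = P⁻¹A.
det P = -2, so P⁻¹ = [[0, 3, 5], [0, 1, 2], [-1/2, -2, -5/2]].
Y = P⁻¹A = [[0, 3, 5], [0, 1, 2], [-1/2, -2, -5/2]] · [[2], [-1], [0]] = [[-3], [-1], [1]].

Y = [[-3], [-1], [1]]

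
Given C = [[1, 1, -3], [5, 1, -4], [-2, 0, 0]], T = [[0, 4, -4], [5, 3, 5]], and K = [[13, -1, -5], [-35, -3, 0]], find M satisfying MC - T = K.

MC = K + T = [[13, 3, -9], [-30, 0, 5]].
Right-multiplying both sides by C⁻¹ gives M = (K + T)C⁻¹.
det C = 2, so C⁻¹ = [[0, 0, -1/2], [4, -3, -11/2], [1, -1, -2]].
M = (K + T)C⁻¹ = [[3, 0, -5], [5, -5, 5]].

M = [[3, 0, -5], [5, -5, 5]]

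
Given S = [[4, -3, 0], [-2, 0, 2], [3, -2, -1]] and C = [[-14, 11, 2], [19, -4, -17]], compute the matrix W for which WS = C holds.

Right-multiplying both sides by S⁻¹ gives W = CS⁻¹.
S has determinant 4; S⁻¹ = [[1, -3/4, -3/2], [1, -1, -2], [1, -1/4, -3/2]].
W = CS⁻¹ = [[-14, 11, 2], [19, -4, -17]] · [[1, -3/4, -3/2], [1, -1, -2], [1, -1/4, -3/2]] = [[-1, -1, -4], [-2, -6, 5]].

W = [[-1, -1, -4], [-2, -6, 5]]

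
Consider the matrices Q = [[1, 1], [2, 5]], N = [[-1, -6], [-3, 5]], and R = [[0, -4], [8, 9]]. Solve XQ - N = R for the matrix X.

XQ = R + N = [[-1, -10], [5, 14]].
Q is on the right of X, so right-multiply by Q⁻¹: X = (R + N)Q⁻¹.
det Q = 3; the adjugate gives Q⁻¹ = [[5/3, -1/3], [-2/3, 1/3]].
X = (R + N)Q⁻¹ = [[5, -3], [-1, 3]].

X = [[5, -3], [-1, 3]]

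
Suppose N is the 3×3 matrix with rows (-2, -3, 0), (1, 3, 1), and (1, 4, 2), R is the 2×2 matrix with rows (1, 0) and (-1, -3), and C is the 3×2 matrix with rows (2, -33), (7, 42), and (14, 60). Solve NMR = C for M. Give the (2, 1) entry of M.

Isolating M: multiply by N⁻¹ from the left and R⁻¹ from the right, so M = N⁻¹CR⁻¹.
det N = -1, so N⁻¹ = [[-2, -6, 3], [1, 4, -2], [-1, -5, 3]].
det R = -3; the adjugate gives R⁻¹ = [[1, 0], [-1/3, -1/3]].
N⁻¹C = [[-4, -6], [2, 15], [5, 3]].
M = (N⁻¹C)R⁻¹ = [[-2, 2], [-3, -5], [4, -1]].

-3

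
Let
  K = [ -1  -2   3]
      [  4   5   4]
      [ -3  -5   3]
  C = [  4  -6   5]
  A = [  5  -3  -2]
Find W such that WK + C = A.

W = [[1, -1, -2]]

WK = A − C = [[1, 3, -7]].
K is on the right of W, so right-multiply by K⁻¹: W = (A − C)K⁻¹.
K has determinant -2; K⁻¹ = [[-35/2, 9/2, 23/2], [12, -3, -8], [5/2, -1/2, -3/2]].
W = (A − C)K⁻¹ = [[1, -1, -2]].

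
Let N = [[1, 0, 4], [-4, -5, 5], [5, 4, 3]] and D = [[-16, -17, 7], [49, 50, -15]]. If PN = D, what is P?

P = [[-6, 5, 2], [0, -6, 5]]

Right-multiplying both sides by N⁻¹ gives P = DN⁻¹.
N has determinant 1; N⁻¹ = [[-35, 16, 20], [37, -17, -21], [9, -4, -5]].
P = DN⁻¹ = [[-16, -17, 7], [49, 50, -15]] · [[-35, 16, 20], [37, -17, -21], [9, -4, -5]] = [[-6, 5, 2], [0, -6, 5]].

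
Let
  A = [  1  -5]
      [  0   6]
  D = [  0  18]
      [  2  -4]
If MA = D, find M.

M = [[0, 3], [2, 1]]

Right-multiplying both sides by A⁻¹ gives M = DA⁻¹.
det A = 6, so A⁻¹ = [[1, 5/6], [0, 1/6]].
M = DA⁻¹ = [[0, 18], [2, -4]] · [[1, 5/6], [0, 1/6]] = [[0, 3], [2, 1]].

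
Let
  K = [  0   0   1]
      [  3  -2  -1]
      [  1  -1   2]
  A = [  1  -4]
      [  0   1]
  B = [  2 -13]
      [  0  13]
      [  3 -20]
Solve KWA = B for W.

W = K⁻¹BA⁻¹ (apply K⁻¹ on the left and A⁻¹ on the right).
K has determinant -1; K⁻¹ = [[5, 1, -2], [7, 1, -3], [1, 0, 0]].
A has determinant 1; A⁻¹ = [[1, 4], [0, 1]].
K⁻¹B = [[4, -12], [5, -18], [2, -13]].
W = (K⁻¹B)A⁻¹ = [[4, 4], [5, 2], [2, -5]].

W = [[4, 4], [5, 2], [2, -5]]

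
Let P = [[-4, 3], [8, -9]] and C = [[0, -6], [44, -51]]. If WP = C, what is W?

W = [[4, 2], [1, 6]]

Right-multiplying both sides by P⁻¹ gives W = CP⁻¹.
det P = 12, so P⁻¹ = [[-3/4, -1/4], [-2/3, -1/3]].
W = CP⁻¹ = [[0, -6], [44, -51]] · [[-3/4, -1/4], [-2/3, -1/3]] = [[4, 2], [1, 6]].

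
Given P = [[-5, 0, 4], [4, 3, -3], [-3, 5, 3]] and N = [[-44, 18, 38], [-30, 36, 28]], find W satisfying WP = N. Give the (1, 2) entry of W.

Right-multiplying both sides by P⁻¹ gives W = NP⁻¹.
det P = -4; the adjugate gives P⁻¹ = [[-6, -5, 3], [3/4, 3/4, -1/4], [-29/4, -25/4, 15/4]].
W = NP⁻¹ = [[-44, 18, 38], [-30, 36, 28]] · [[-6, -5, 3], [3/4, 3/4, -1/4], [-29/4, -25/4, 15/4]] = [[2, -4, 6], [4, 2, 6]].

-4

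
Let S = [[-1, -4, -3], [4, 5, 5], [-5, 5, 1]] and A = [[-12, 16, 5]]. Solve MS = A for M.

Since S sits to the right of M, M = AS⁻¹.
S has determinant 1; S⁻¹ = [[-20, -11, -5], [-29, -16, -7], [45, 25, 11]].
M = AS⁻¹ = [[-12, 16, 5]] · [[-20, -11, -5], [-29, -16, -7], [45, 25, 11]] = [[1, 1, 3]].

M = [[1, 1, 3]]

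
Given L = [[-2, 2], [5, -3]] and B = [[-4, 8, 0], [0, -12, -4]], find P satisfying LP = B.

P = [[-3, 0, -2], [-5, 4, -2]]

Left-multiplying both sides by L⁻¹ gives P = L⁻¹B.
L has determinant -4; L⁻¹ = [[3/4, 1/2], [5/4, 1/2]].
P = L⁻¹B = [[3/4, 1/2], [5/4, 1/2]] · [[-4, 8, 0], [0, -12, -4]] = [[-3, 0, -2], [-5, 4, -2]].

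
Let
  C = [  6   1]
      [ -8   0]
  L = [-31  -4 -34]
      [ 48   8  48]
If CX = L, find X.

X = [[-6, -1, -6], [5, 2, 2]]

Left-multiplying both sides by C⁻¹ gives X = C⁻¹L.
det C = 8; the adjugate gives C⁻¹ = [[0, -1/8], [1, 3/4]].
X = C⁻¹L = [[0, -1/8], [1, 3/4]] · [[-31, -4, -34], [48, 8, 48]] = [[-6, -1, -6], [5, 2, 2]].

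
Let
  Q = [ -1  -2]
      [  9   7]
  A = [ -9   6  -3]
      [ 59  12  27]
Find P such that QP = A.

Q is on the left of P, so left-multiply by Q⁻¹: P = Q⁻¹A.
det Q = 11; the adjugate gives Q⁻¹ = [[7/11, 2/11], [-9/11, -1/11]].
P = Q⁻¹A = [[7/11, 2/11], [-9/11, -1/11]] · [[-9, 6, -3], [59, 12, 27]] = [[5, 6, 3], [2, -6, 0]].

P = [[5, 6, 3], [2, -6, 0]]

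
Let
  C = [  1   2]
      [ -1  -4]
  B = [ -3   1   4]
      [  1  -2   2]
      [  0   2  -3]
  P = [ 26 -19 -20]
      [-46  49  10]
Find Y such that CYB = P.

Y = [[-3, -3, 4], [-3, 1, -5]]

Isolating Y: multiply by C⁻¹ from the left and B⁻¹ from the right, so Y = C⁻¹PB⁻¹.
det C = -2, so C⁻¹ = [[2, 1], [-1/2, -1/2]].
det B = 5, so B⁻¹ = [[2/5, 11/5, 2], [3/5, 9/5, 2], [2/5, 6/5, 1]].
C⁻¹P = [[6, 11, -30], [10, -15, 5]].
Y = (C⁻¹P)B⁻¹ = [[-3, -3, 4], [-3, 1, -5]].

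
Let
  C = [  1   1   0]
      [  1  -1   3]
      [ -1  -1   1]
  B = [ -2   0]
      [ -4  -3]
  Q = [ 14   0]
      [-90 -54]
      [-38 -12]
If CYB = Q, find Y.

Isolating Y: multiply by C⁻¹ from the left and B⁻¹ from the right, so Y = C⁻¹QB⁻¹.
det C = -2; the adjugate gives C⁻¹ = [[-1, 1/2, -3/2], [2, -1/2, 3/2], [1, 0, 1]].
B has determinant 6; B⁻¹ = [[-1/2, 0], [2/3, -1/3]].
C⁻¹Q = [[-2, -9], [16, 9], [-24, -12]].
Y = (C⁻¹Q)B⁻¹ = [[-5, 3], [-2, -3], [4, 4]].

Y = [[-5, 3], [-2, -3], [4, 4]]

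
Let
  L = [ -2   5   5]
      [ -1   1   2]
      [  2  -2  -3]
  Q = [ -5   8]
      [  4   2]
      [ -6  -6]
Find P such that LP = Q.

Left-multiplying both sides by L⁻¹ gives P = L⁻¹Q.
det L = 3; the adjugate gives L⁻¹ = [[1/3, 5/3, 5/3], [1/3, -4/3, -1/3], [0, 2, 1]].
P = L⁻¹Q = [[1/3, 5/3, 5/3], [1/3, -4/3, -1/3], [0, 2, 1]] · [[-5, 8], [4, 2], [-6, -6]] = [[-5, -4], [-5, 2], [2, -2]].

P = [[-5, -4], [-5, 2], [2, -2]]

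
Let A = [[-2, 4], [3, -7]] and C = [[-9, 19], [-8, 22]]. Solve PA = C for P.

Since A sits to the right of P, P = CA⁻¹.
det A = 2, so A⁻¹ = [[-7/2, -2], [-3/2, -1]].
P = CA⁻¹ = [[-9, 19], [-8, 22]] · [[-7/2, -2], [-3/2, -1]] = [[3, -1], [-5, -6]].

P = [[3, -1], [-5, -6]]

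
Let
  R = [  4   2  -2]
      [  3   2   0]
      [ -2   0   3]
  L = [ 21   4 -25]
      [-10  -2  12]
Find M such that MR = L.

Since R sits to the right of M, M = LR⁻¹.
R has determinant -2; R⁻¹ = [[-3, 3, -2], [9/2, -4, 3], [-2, 2, -1]].
M = LR⁻¹ = [[21, 4, -25], [-10, -2, 12]] · [[-3, 3, -2], [9/2, -4, 3], [-2, 2, -1]] = [[5, -3, -5], [-3, 2, 2]].

M = [[5, -3, -5], [-3, 2, 2]]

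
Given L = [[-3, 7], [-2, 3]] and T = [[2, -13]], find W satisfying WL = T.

W = [[-4, 5]]

Right-multiplying both sides by L⁻¹ gives W = TL⁻¹.
det L = 5; the adjugate gives L⁻¹ = [[3/5, -7/5], [2/5, -3/5]].
W = TL⁻¹ = [[2, -13]] · [[3/5, -7/5], [2/5, -3/5]] = [[-4, 5]].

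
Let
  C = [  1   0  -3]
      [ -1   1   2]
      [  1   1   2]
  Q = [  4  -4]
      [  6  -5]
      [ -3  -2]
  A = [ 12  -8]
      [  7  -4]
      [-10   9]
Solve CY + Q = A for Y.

CY = A − Q = [[8, -4], [1, 1], [-7, 11]].
Since C multiplies Y on the left, Y = C⁻¹(A − Q).
det C = 6, so C⁻¹ = [[0, -1/2, 1/2], [2/3, 5/6, 1/6], [-1/3, -1/6, 1/6]].
Y = C⁻¹(A − Q) = [[-4, 5], [5, 0], [-4, 3]].

Y = [[-4, 5], [5, 0], [-4, 3]]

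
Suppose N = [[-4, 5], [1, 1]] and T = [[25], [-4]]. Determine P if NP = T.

P = [[-5], [1]]

Since N multiplies P on the left, P = N⁻¹T.
N has determinant -9; N⁻¹ = [[-1/9, 5/9], [1/9, 4/9]].
P = N⁻¹T = [[-1/9, 5/9], [1/9, 4/9]] · [[25], [-4]] = [[-5], [1]].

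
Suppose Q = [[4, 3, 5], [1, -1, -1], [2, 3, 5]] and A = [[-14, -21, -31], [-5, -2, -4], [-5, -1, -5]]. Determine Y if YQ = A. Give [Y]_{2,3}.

Q is on the right of Y, so right-multiply by Q⁻¹: Y = AQ⁻¹.
det Q = -4; the adjugate gives Q⁻¹ = [[1/2, 0, -1/2], [7/4, -5/2, -9/4], [-5/4, 3/2, 7/4]].
Y = AQ⁻¹ = [[-14, -21, -31], [-5, -2, -4], [-5, -1, -5]] · [[1/2, 0, -1/2], [7/4, -5/2, -9/4], [-5/4, 3/2, 7/4]] = [[-5, 6, 0], [-1, -1, 0], [2, -5, -4]].

0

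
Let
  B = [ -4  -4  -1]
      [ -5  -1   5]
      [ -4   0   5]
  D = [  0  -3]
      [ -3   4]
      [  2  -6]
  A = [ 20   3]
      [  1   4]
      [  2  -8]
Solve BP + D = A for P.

BP = A − D = [[20, 6], [4, 0], [0, -2]].
B is on the left of P, so left-multiply by B⁻¹: P = B⁻¹(A − D).
B has determinant 4; B⁻¹ = [[-5/4, 5, -21/4], [5/4, -6, 25/4], [-1, 4, -4]].
P = B⁻¹(A − D) = [[-5, 3], [1, -5], [-4, 2]].

P = [[-5, 3], [1, -5], [-4, 2]]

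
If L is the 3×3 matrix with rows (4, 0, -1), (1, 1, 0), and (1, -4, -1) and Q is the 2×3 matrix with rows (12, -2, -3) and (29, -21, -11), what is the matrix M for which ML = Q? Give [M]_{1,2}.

6

Since L sits to the right of M, M = QL⁻¹.
L has determinant 1; L⁻¹ = [[-1, 4, 1], [1, -3, -1], [-5, 16, 4]].
M = QL⁻¹ = [[12, -2, -3], [29, -21, -11]] · [[-1, 4, 1], [1, -3, -1], [-5, 16, 4]] = [[1, 6, 2], [5, 3, 6]].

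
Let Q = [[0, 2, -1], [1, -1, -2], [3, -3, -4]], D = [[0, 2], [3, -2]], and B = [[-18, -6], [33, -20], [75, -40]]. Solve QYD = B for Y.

Isolating Y: multiply by Q⁻¹ from the left and D⁻¹ from the right, so Y = Q⁻¹BD⁻¹.
det Q = -4, so Q⁻¹ = [[1/2, -11/4, 5/4], [1/2, -3/4, 1/4], [0, -3/2, 1/2]].
D has determinant -6; D⁻¹ = [[1/3, 1/3], [1/2, 0]].
Q⁻¹B = [[-6, 2], [-15, 2], [-12, 10]].
Y = (Q⁻¹B)D⁻¹ = [[-1, -2], [-4, -5], [1, -4]].

Y = [[-1, -2], [-4, -5], [1, -4]]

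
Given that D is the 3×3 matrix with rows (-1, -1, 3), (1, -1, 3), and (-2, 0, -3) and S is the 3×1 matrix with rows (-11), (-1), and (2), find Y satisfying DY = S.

Y = [[5], [-6], [-4]]

Since D multiplies Y on the left, Y = D⁻¹S.
det D = -6, so D⁻¹ = [[-1/2, 1/2, 0], [1/2, -3/2, -1], [1/3, -1/3, -1/3]].
Y = D⁻¹S = [[-1/2, 1/2, 0], [1/2, -3/2, -1], [1/3, -1/3, -1/3]] · [[-11], [-1], [2]] = [[5], [-6], [-4]].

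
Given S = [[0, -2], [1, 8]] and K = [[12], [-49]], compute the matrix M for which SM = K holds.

Since S multiplies M on the left, M = S⁻¹K.
S has determinant 2; S⁻¹ = [[4, 1], [-1/2, 0]].
M = S⁻¹K = [[4, 1], [-1/2, 0]] · [[12], [-49]] = [[-1], [-6]].

M = [[-1], [-6]]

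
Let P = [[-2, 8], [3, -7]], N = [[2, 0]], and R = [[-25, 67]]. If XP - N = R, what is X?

XP = R + N = [[-23, 67]].
Since P sits to the right of X, X = (R + N)P⁻¹.
det P = -10, so P⁻¹ = [[7/10, 4/5], [3/10, 1/5]].
X = (R + N)P⁻¹ = [[4, -5]].

X = [[4, -5]]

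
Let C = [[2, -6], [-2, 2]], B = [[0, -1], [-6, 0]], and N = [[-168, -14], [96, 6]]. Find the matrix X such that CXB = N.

Isolating X: multiply by C⁻¹ from the left and B⁻¹ from the right, so X = C⁻¹NB⁻¹.
C has determinant -8; C⁻¹ = [[-1/4, -3/4], [-1/4, -1/4]].
det B = -6, so B⁻¹ = [[0, -1/6], [-1, 0]].
C⁻¹N = [[-30, -1], [18, 2]].
X = (C⁻¹N)B⁻¹ = [[1, 5], [-2, -3]].

X = [[1, 5], [-2, -3]]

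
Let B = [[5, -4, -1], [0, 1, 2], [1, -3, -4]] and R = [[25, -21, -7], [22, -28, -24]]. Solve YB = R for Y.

Since B sits to the right of Y, Y = RB⁻¹.
det B = 3, so B⁻¹ = [[2/3, -13/3, -7/3], [2/3, -19/3, -10/3], [-1/3, 11/3, 5/3]].
Y = RB⁻¹ = [[25, -21, -7], [22, -28, -24]] · [[2/3, -13/3, -7/3], [2/3, -19/3, -10/3], [-1/3, 11/3, 5/3]] = [[5, -1, 0], [4, -6, 2]].

Y = [[5, -1, 0], [4, -6, 2]]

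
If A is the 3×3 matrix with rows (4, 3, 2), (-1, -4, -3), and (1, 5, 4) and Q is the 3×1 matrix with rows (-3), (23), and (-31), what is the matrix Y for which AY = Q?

Y = [[4], [-3], [-5]]

Since A multiplies Y on the left, Y = A⁻¹Q.
A has determinant -3; A⁻¹ = [[1/3, 2/3, 1/3], [-1/3, -14/3, -10/3], [1/3, 17/3, 13/3]].
Y = A⁻¹Q = [[1/3, 2/3, 1/3], [-1/3, -14/3, -10/3], [1/3, 17/3, 13/3]] · [[-3], [23], [-31]] = [[4], [-3], [-5]].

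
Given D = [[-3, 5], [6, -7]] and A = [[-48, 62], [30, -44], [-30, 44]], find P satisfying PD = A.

Right-multiplying both sides by D⁻¹ gives P = AD⁻¹.
D has determinant -9; D⁻¹ = [[7/9, 5/9], [2/3, 1/3]].
P = AD⁻¹ = [[-48, 62], [30, -44], [-30, 44]] · [[7/9, 5/9], [2/3, 1/3]] = [[4, -6], [-6, 2], [6, -2]].

P = [[4, -6], [-6, 2], [6, -2]]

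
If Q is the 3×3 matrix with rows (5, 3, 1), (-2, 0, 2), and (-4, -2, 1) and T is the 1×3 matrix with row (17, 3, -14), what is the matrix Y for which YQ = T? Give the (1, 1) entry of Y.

-1

Right-multiplying both sides by Q⁻¹ gives Y = TQ⁻¹.
det Q = 6; the adjugate gives Q⁻¹ = [[2/3, -5/6, 1], [-1, 3/2, -2], [2/3, -1/3, 1]].
Y = TQ⁻¹ = [[17, 3, -14]] · [[2/3, -5/6, 1], [-1, 3/2, -2], [2/3, -1/3, 1]] = [[-1, -5, -3]].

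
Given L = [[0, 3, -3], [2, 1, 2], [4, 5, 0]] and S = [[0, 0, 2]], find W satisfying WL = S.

Right-multiplying both sides by L⁻¹ gives W = SL⁻¹.
L has determinant 6; L⁻¹ = [[-5/3, -5/2, 3/2], [4/3, 2, -1], [1, 2, -1]].
W = SL⁻¹ = [[0, 0, 2]] · [[-5/3, -5/2, 3/2], [4/3, 2, -1], [1, 2, -1]] = [[2, 4, -2]].

W = [[2, 4, -2]]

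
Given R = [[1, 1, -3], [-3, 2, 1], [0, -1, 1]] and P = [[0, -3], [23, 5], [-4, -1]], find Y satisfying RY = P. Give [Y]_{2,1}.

R is on the left of Y, so left-multiply by R⁻¹: Y = R⁻¹P.
det R = -3; the adjugate gives R⁻¹ = [[-1, -2/3, -7/3], [-1, -1/3, -8/3], [-1, -1/3, -5/3]].
Y = R⁻¹P = [[-1, -2/3, -7/3], [-1, -1/3, -8/3], [-1, -1/3, -5/3]] · [[0, -3], [23, 5], [-4, -1]] = [[-6, 2], [3, 4], [-1, 3]].

3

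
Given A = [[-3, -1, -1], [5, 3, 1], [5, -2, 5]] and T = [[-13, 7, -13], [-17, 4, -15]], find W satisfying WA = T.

W = [[6, 3, -2], [-1, -1, -3]]

Since A sits to the right of W, W = TA⁻¹.
det A = -6, so A⁻¹ = [[-17/6, -7/6, -1/3], [10/3, 5/3, 1/3], [25/6, 11/6, 2/3]].
W = TA⁻¹ = [[-13, 7, -13], [-17, 4, -15]] · [[-17/6, -7/6, -1/3], [10/3, 5/3, 1/3], [25/6, 11/6, 2/3]] = [[6, 3, -2], [-1, -1, -3]].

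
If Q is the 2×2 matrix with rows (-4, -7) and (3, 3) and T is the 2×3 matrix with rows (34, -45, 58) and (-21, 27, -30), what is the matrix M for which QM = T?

Left-multiplying both sides by Q⁻¹ gives M = Q⁻¹T.
det Q = 9, so Q⁻¹ = [[1/3, 7/9], [-1/3, -4/9]].
M = Q⁻¹T = [[1/3, 7/9], [-1/3, -4/9]] · [[34, -45, 58], [-21, 27, -30]] = [[-5, 6, -4], [-2, 3, -6]].

M = [[-5, 6, -4], [-2, 3, -6]]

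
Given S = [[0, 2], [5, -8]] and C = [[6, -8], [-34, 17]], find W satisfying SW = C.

S is on the left of W, so left-multiply by S⁻¹: W = S⁻¹C.
S has determinant -10; S⁻¹ = [[4/5, 1/5], [1/2, 0]].
W = S⁻¹C = [[4/5, 1/5], [1/2, 0]] · [[6, -8], [-34, 17]] = [[-2, -3], [3, -4]].

W = [[-2, -3], [3, -4]]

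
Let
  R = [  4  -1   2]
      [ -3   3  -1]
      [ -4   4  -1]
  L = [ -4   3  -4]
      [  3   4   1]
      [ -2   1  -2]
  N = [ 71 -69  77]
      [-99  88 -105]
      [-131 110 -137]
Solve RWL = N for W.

W = [[-1, 1, -2], [5, 1, 2], [-4, -3, 2]]

Left-multiply by R⁻¹ and right-multiply by L⁻¹: W = R⁻¹NL⁻¹.
det R = 3; the adjugate gives R⁻¹ = [[1/3, 7/3, -5/3], [1/3, 4/3, -2/3], [0, -4, 3]].
det L = 4, so L⁻¹ = [[-9/4, 1/2, 19/4], [1, 0, -2], [11/4, -1/2, -25/4]].
R⁻¹N = [[11, -1, 9], [-21, 21, -23], [3, -22, 9]].
W = (R⁻¹N)L⁻¹ = [[-1, 1, -2], [5, 1, 2], [-4, -3, 2]].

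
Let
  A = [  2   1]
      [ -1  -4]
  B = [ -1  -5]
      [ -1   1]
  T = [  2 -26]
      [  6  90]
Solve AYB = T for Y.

Isolating Y: multiply by A⁻¹ from the left and B⁻¹ from the right, so Y = A⁻¹TB⁻¹.
det A = -7; the adjugate gives A⁻¹ = [[4/7, 1/7], [-1/7, -2/7]].
det B = -6, so B⁻¹ = [[-1/6, -5/6], [-1/6, 1/6]].
A⁻¹T = [[2, -2], [-2, -22]].
Y = (A⁻¹T)B⁻¹ = [[0, -2], [4, -2]].

Y = [[0, -2], [4, -2]]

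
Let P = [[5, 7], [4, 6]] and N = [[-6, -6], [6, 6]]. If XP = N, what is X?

P is on the right of X, so right-multiply by P⁻¹: X = NP⁻¹.
det P = 2; the adjugate gives P⁻¹ = [[3, -7/2], [-2, 5/2]].
X = NP⁻¹ = [[-6, -6], [6, 6]] · [[3, -7/2], [-2, 5/2]] = [[-6, 6], [6, -6]].

X = [[-6, 6], [6, -6]]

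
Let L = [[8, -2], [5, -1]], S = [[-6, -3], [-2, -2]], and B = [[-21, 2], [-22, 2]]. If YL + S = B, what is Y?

YL = B − S = [[-15, 5], [-20, 4]].
L is on the right of Y, so right-multiply by L⁻¹: Y = (B − S)L⁻¹.
L has determinant 2; L⁻¹ = [[-1/2, 1], [-5/2, 4]].
Y = (B − S)L⁻¹ = [[-5, 5], [0, -4]].

Y = [[-5, 5], [0, -4]]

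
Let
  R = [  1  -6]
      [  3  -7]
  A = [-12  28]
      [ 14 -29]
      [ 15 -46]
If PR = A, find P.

Right-multiplying both sides by R⁻¹ gives P = AR⁻¹.
det R = 11; the adjugate gives R⁻¹ = [[-7/11, 6/11], [-3/11, 1/11]].
P = AR⁻¹ = [[-12, 28], [14, -29], [15, -46]] · [[-7/11, 6/11], [-3/11, 1/11]] = [[0, -4], [-1, 5], [3, 4]].

P = [[0, -4], [-1, 5], [3, 4]]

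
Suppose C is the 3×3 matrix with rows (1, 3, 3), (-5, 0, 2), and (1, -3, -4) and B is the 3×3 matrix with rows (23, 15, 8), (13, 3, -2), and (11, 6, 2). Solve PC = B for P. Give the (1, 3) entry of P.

-1

Right-multiplying both sides by C⁻¹ gives P = BC⁻¹.
C has determinant -3; C⁻¹ = [[-2, -1, -2], [6, 7/3, 17/3], [-5, -2, -5]].
P = BC⁻¹ = [[23, 15, 8], [13, 3, -2], [11, 6, 2]] · [[-2, -1, -2], [6, 7/3, 17/3], [-5, -2, -5]] = [[4, -4, -1], [2, -2, 1], [4, -1, 2]].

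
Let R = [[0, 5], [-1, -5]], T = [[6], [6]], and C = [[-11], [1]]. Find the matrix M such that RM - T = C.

M = [[-2], [-1]]

RM = C + T = [[-5], [7]].
Left-multiplying both sides by R⁻¹ gives M = R⁻¹(C + T).
R has determinant 5; R⁻¹ = [[-1, -1], [1/5, 0]].
M = R⁻¹(C + T) = [[-2], [-1]].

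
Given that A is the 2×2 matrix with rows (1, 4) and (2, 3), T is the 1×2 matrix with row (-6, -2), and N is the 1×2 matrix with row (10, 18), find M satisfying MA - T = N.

MA = N + T = [[4, 16]].
Since A sits to the right of M, M = (N + T)A⁻¹.
det A = -5; the adjugate gives A⁻¹ = [[-3/5, 4/5], [2/5, -1/5]].
M = (N + T)A⁻¹ = [[4, 0]].

M = [[4, 0]]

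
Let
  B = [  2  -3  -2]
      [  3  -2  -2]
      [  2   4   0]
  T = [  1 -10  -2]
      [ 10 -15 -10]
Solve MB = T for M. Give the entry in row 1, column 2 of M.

Since B sits to the right of M, M = TB⁻¹.
det B = -4, so B⁻¹ = [[-2, 2, -1/2], [1, -1, 1/2], [-4, 7/2, -5/4]].
M = TB⁻¹ = [[1, -10, -2], [10, -15, -10]] · [[-2, 2, -1/2], [1, -1, 1/2], [-4, 7/2, -5/4]] = [[-4, 5, -3], [5, 0, 0]].

5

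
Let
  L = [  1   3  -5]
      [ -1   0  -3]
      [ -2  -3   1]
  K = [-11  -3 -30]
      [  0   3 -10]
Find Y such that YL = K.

Y = [[4, 5, 5], [3, -1, 2]]

L is on the right of Y, so right-multiply by L⁻¹: Y = KL⁻¹.
det L = -3; the adjugate gives L⁻¹ = [[3, -4, 3], [-7/3, 3, -8/3], [-1, 1, -1]].
Y = KL⁻¹ = [[-11, -3, -30], [0, 3, -10]] · [[3, -4, 3], [-7/3, 3, -8/3], [-1, 1, -1]] = [[4, 5, 5], [3, -1, 2]].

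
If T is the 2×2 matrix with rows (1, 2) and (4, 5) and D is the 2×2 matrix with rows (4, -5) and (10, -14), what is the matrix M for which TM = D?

Left-multiplying both sides by T⁻¹ gives M = T⁻¹D.
det T = -3, so T⁻¹ = [[-5/3, 2/3], [4/3, -1/3]].
M = T⁻¹D = [[-5/3, 2/3], [4/3, -1/3]] · [[4, -5], [10, -14]] = [[0, -1], [2, -2]].

M = [[0, -1], [2, -2]]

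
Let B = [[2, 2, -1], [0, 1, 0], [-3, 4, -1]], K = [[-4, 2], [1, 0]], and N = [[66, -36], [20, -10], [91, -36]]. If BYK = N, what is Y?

Y = [[-2, -5], [-5, 0], [4, -4]]

Isolating Y: multiply by B⁻¹ from the left and K⁻¹ from the right, so Y = B⁻¹NK⁻¹.
det B = -5, so B⁻¹ = [[1/5, 2/5, -1/5], [0, 1, 0], [-3/5, 14/5, -2/5]].
det K = -2; the adjugate gives K⁻¹ = [[0, 1], [1/2, 2]].
B⁻¹N = [[3, -4], [20, -10], [-20, 8]].
Y = (B⁻¹N)K⁻¹ = [[-2, -5], [-5, 0], [4, -4]].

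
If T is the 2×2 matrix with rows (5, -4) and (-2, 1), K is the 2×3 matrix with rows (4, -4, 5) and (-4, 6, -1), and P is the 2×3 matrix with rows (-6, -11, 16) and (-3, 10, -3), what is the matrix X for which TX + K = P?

TX = P − K = [[-10, -7, 11], [1, 4, -2]].
Left-multiplying both sides by T⁻¹ gives X = T⁻¹(P − K).
det T = -3; the adjugate gives T⁻¹ = [[-1/3, -4/3], [-2/3, -5/3]].
X = T⁻¹(P − K) = [[2, -3, -1], [5, -2, -4]].

X = [[2, -3, -1], [5, -2, -4]]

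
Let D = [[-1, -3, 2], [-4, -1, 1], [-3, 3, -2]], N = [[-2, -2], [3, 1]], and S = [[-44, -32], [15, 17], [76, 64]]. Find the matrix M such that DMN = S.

M = [[4, 0], [-3, 4], [4, 3]]

Left-multiply by D⁻¹ and right-multiply by N⁻¹: M = D⁻¹SN⁻¹.
det D = 4; the adjugate gives D⁻¹ = [[-1/4, 0, -1/4], [-11/4, 2, -7/4], [-15/4, 3, -11/4]].
det N = 4, so N⁻¹ = [[1/4, 1/2], [-3/4, -1/2]].
D⁻¹S = [[-8, -8], [18, 10], [1, -5]].
M = (D⁻¹S)N⁻¹ = [[4, 0], [-3, 4], [4, 3]].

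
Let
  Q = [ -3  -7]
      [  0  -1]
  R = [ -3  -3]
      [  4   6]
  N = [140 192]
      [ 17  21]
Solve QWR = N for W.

Left-multiply by Q⁻¹ and right-multiply by R⁻¹: W = Q⁻¹NR⁻¹.
det Q = 3, so Q⁻¹ = [[-1/3, 7/3], [0, -1]].
R has determinant -6; R⁻¹ = [[-1, -1/2], [2/3, 1/2]].
Q⁻¹N = [[-7, -15], [-17, -21]].
W = (Q⁻¹N)R⁻¹ = [[-3, -4], [3, -2]].

W = [[-3, -4], [3, -2]]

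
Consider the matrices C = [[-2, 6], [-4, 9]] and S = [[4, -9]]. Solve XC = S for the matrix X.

X = [[0, -1]]

C is on the right of X, so right-multiply by C⁻¹: X = SC⁻¹.
det C = 6; the adjugate gives C⁻¹ = [[3/2, -1], [2/3, -1/3]].
X = SC⁻¹ = [[4, -9]] · [[3/2, -1], [2/3, -1/3]] = [[0, -1]].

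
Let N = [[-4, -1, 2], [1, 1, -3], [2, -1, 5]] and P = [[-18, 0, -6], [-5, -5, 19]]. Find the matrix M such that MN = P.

M = [[6, 6, 0], [4, 3, 4]]

Right-multiplying both sides by N⁻¹ gives M = PN⁻¹.
N has determinant -3; N⁻¹ = [[-2/3, -1, -1/3], [11/3, 8, 10/3], [1, 2, 1]].
M = PN⁻¹ = [[-18, 0, -6], [-5, -5, 19]] · [[-2/3, -1, -1/3], [11/3, 8, 10/3], [1, 2, 1]] = [[6, 6, 0], [4, 3, 4]].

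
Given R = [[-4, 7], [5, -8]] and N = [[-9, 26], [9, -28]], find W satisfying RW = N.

W = [[-3, 4], [-3, 6]]

Since R multiplies W on the left, W = R⁻¹N.
det R = -3, so R⁻¹ = [[8/3, 7/3], [5/3, 4/3]].
W = R⁻¹N = [[8/3, 7/3], [5/3, 4/3]] · [[-9, 26], [9, -28]] = [[-3, 4], [-3, 6]].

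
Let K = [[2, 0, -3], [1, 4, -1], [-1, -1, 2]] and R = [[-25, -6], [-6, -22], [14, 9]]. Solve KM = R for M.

Left-multiplying both sides by K⁻¹ gives M = K⁻¹R.
det K = 5, so K⁻¹ = [[7/5, 3/5, 12/5], [-1/5, 1/5, -1/5], [3/5, 2/5, 8/5]].
M = K⁻¹R = [[7/5, 3/5, 12/5], [-1/5, 1/5, -1/5], [3/5, 2/5, 8/5]] · [[-25, -6], [-6, -22], [14, 9]] = [[-5, 0], [1, -5], [5, 2]].

M = [[-5, 0], [1, -5], [5, 2]]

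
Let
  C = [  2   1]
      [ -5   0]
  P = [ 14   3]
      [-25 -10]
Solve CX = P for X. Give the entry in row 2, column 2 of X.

-1

Since C multiplies X on the left, X = C⁻¹P.
det C = 5; the adjugate gives C⁻¹ = [[0, -1/5], [1, 2/5]].
X = C⁻¹P = [[0, -1/5], [1, 2/5]] · [[14, 3], [-25, -10]] = [[5, 2], [4, -1]].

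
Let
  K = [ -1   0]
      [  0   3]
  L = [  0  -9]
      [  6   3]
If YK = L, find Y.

Y = [[0, -3], [-6, 1]]

Right-multiplying both sides by K⁻¹ gives Y = LK⁻¹.
det K = -3, so K⁻¹ = [[-1, 0], [0, 1/3]].
Y = LK⁻¹ = [[0, -9], [6, 3]] · [[-1, 0], [0, 1/3]] = [[0, -3], [-6, 1]].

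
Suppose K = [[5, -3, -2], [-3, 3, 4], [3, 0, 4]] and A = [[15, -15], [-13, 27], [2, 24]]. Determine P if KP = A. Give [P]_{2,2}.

Since K multiplies P on the left, P = K⁻¹A.
det K = 6; the adjugate gives K⁻¹ = [[2, 2, -1], [4, 13/3, -7/3], [-3/2, -3/2, 1]].
P = K⁻¹A = [[2, 2, -1], [4, 13/3, -7/3], [-3/2, -3/2, 1]] · [[15, -15], [-13, 27], [2, 24]] = [[2, 0], [-1, 1], [-1, 6]].

1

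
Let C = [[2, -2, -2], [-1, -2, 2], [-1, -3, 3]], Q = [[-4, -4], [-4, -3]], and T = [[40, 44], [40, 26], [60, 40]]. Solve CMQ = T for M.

M = [[-2, 2], [2, 3], [3, -3]]

M = C⁻¹TQ⁻¹ (apply C⁻¹ on the left and Q⁻¹ on the right).
det C = -4, so C⁻¹ = [[0, -3, 2], [-1/4, -1, 1/2], [-1/4, -2, 3/2]].
det Q = -4, so Q⁻¹ = [[3/4, -1], [-1, 1]].
C⁻¹T = [[0, 2], [-20, -17], [0, -3]].
M = (C⁻¹T)Q⁻¹ = [[-2, 2], [2, 3], [3, -3]].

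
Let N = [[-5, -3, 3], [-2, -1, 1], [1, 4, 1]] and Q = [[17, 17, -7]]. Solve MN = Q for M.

N is on the right of M, so right-multiply by N⁻¹: M = QN⁻¹.
det N = -5; the adjugate gives N⁻¹ = [[1, -3, 0], [-3/5, 8/5, 1/5], [7/5, -17/5, 1/5]].
M = QN⁻¹ = [[17, 17, -7]] · [[1, -3, 0], [-3/5, 8/5, 1/5], [7/5, -17/5, 1/5]] = [[-3, 0, 2]].

M = [[-3, 0, 2]]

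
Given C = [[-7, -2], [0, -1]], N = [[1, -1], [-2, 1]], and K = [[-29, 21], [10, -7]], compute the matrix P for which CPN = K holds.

Isolating P: multiply by C⁻¹ from the left and N⁻¹ from the right, so P = C⁻¹KN⁻¹.
det C = 7; the adjugate gives C⁻¹ = [[-1/7, 2/7], [0, -1]].
det N = -1; the adjugate gives N⁻¹ = [[-1, -1], [-2, -1]].
C⁻¹K = [[7, -5], [-10, 7]].
P = (C⁻¹K)N⁻¹ = [[3, -2], [-4, 3]].

P = [[3, -2], [-4, 3]]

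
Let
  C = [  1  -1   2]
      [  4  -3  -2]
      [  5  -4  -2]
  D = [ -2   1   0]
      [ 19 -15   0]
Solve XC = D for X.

X = [[-1, -4, 3], [4, 5, -1]]

Since C sits to the right of X, X = DC⁻¹.
C has determinant -2; C⁻¹ = [[1, 5, -4], [1, 6, -5], [1/2, 1/2, -1/2]].
X = DC⁻¹ = [[-2, 1, 0], [19, -15, 0]] · [[1, 5, -4], [1, 6, -5], [1/2, 1/2, -1/2]] = [[-1, -4, 3], [4, 5, -1]].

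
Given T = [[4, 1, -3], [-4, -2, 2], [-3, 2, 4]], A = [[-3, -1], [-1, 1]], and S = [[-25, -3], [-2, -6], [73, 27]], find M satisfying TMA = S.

M = T⁻¹SA⁻¹ (apply T⁻¹ on the left and A⁻¹ on the right).
det T = 4; the adjugate gives T⁻¹ = [[-3, -5/2, -1], [5/2, 7/4, 1], [-7/2, -11/4, -1]].
A has determinant -4; A⁻¹ = [[-1/4, -1/4], [-1/4, 3/4]].
T⁻¹S = [[7, -3], [7, 9], [20, 0]].
M = (T⁻¹S)A⁻¹ = [[-1, -4], [-4, 5], [-5, -5]].

M = [[-1, -4], [-4, 5], [-5, -5]]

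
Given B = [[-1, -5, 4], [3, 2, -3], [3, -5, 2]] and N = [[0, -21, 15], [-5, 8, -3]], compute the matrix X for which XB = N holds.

X = [[0, -3, 3], [-1, -1, -1]]

Since B sits to the right of X, X = NB⁻¹.
det B = 2; the adjugate gives B⁻¹ = [[-11/2, -5, 7/2], [-15/2, -7, 9/2], [-21/2, -10, 13/2]].
X = NB⁻¹ = [[0, -21, 15], [-5, 8, -3]] · [[-11/2, -5, 7/2], [-15/2, -7, 9/2], [-21/2, -10, 13/2]] = [[0, -3, 3], [-1, -1, -1]].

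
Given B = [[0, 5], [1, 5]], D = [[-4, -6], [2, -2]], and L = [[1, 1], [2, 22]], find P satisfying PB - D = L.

PB = L + D = [[-3, -5], [4, 20]].
Since B sits to the right of P, P = (L + D)B⁻¹.
B has determinant -5; B⁻¹ = [[-1, 1], [1/5, 0]].
P = (L + D)B⁻¹ = [[2, -3], [0, 4]].

P = [[2, -3], [0, 4]]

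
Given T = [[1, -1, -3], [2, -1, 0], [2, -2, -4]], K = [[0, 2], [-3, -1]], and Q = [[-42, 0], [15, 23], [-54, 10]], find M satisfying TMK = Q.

Isolating M: multiply by T⁻¹ from the left and K⁻¹ from the right, so M = T⁻¹QK⁻¹.
det T = 2; the adjugate gives T⁻¹ = [[2, 1, -3/2], [4, 1, -3], [-1, 0, 1/2]].
det K = 6; the adjugate gives K⁻¹ = [[-1/6, -1/3], [1/2, 0]].
T⁻¹Q = [[12, 8], [9, -7], [15, 5]].
M = (T⁻¹Q)K⁻¹ = [[2, -4], [-5, -3], [0, -5]].

M = [[2, -4], [-5, -3], [0, -5]]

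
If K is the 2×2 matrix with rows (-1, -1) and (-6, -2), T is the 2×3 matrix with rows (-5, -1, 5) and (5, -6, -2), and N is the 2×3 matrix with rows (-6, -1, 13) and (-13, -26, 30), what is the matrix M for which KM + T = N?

KM = N − T = [[-1, 0, 8], [-18, -20, 32]].
Since K multiplies M on the left, M = K⁻¹(N − T).
det K = -4; the adjugate gives K⁻¹ = [[1/2, -1/4], [-3/2, 1/4]].
M = K⁻¹(N − T) = [[4, 5, -4], [-3, -5, -4]].

M = [[4, 5, -4], [-3, -5, -4]]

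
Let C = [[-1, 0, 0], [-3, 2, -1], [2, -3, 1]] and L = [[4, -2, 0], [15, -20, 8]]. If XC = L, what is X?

X = [[-6, 2, 2], [5, -4, 4]]

Since C sits to the right of X, X = LC⁻¹.
det C = 1; the adjugate gives C⁻¹ = [[-1, 0, 0], [1, -1, -1], [5, -3, -2]].
X = LC⁻¹ = [[4, -2, 0], [15, -20, 8]] · [[-1, 0, 0], [1, -1, -1], [5, -3, -2]] = [[-6, 2, 2], [5, -4, 4]].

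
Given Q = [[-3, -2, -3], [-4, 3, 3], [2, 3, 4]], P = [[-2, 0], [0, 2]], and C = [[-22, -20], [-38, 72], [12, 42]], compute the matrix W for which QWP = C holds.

Isolating W: multiply by Q⁻¹ from the left and P⁻¹ from the right, so W = Q⁻¹CP⁻¹.
Q has determinant 1; Q⁻¹ = [[3, -1, 3], [22, -6, 21], [-18, 5, -17]].
P has determinant -4; P⁻¹ = [[-1/2, 0], [0, 1/2]].
Q⁻¹C = [[8, -6], [-4, 10], [2, 6]].
W = (Q⁻¹C)P⁻¹ = [[-4, -3], [2, 5], [-1, 3]].

W = [[-4, -3], [2, 5], [-1, 3]]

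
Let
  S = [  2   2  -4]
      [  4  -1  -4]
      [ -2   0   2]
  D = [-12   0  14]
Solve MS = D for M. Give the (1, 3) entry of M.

Since S sits to the right of M, M = DS⁻¹.
S has determinant 4; S⁻¹ = [[-1/2, -1, -3], [0, -1, -2], [-1/2, -1, -5/2]].
M = DS⁻¹ = [[-12, 0, 14]] · [[-1/2, -1, -3], [0, -1, -2], [-1/2, -1, -5/2]] = [[-1, -2, 1]].

1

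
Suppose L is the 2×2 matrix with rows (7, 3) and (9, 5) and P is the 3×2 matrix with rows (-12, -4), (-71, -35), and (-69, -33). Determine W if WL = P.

Right-multiplying both sides by L⁻¹ gives W = PL⁻¹.
det L = 8; the adjugate gives L⁻¹ = [[5/8, -3/8], [-9/8, 7/8]].
W = PL⁻¹ = [[-12, -4], [-71, -35], [-69, -33]] · [[5/8, -3/8], [-9/8, 7/8]] = [[-3, 1], [-5, -4], [-6, -3]].

W = [[-3, 1], [-5, -4], [-6, -3]]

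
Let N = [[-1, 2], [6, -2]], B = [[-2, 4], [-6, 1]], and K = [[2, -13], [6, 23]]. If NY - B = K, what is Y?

NY = K + B = [[0, -9], [0, 24]].
N is on the left of Y, so left-multiply by N⁻¹: Y = N⁻¹(K + B).
N has determinant -10; N⁻¹ = [[1/5, 1/5], [3/5, 1/10]].
Y = N⁻¹(K + B) = [[0, 3], [0, -3]].

Y = [[0, 3], [0, -3]]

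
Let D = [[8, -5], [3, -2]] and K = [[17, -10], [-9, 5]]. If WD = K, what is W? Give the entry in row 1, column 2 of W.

-5

Since D sits to the right of W, W = KD⁻¹.
det D = -1; the adjugate gives D⁻¹ = [[2, -5], [3, -8]].
W = KD⁻¹ = [[17, -10], [-9, 5]] · [[2, -5], [3, -8]] = [[4, -5], [-3, 5]].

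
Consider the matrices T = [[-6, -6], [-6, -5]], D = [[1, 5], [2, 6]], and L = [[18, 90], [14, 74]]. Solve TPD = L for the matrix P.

Isolating P: multiply by T⁻¹ from the left and D⁻¹ from the right, so P = T⁻¹LD⁻¹.
det T = -6; the adjugate gives T⁻¹ = [[5/6, -1], [-1, 1]].
det D = -4; the adjugate gives D⁻¹ = [[-3/2, 5/4], [1/2, -1/4]].
T⁻¹L = [[1, 1], [-4, -16]].
P = (T⁻¹L)D⁻¹ = [[-1, 1], [-2, -1]].

P = [[-1, 1], [-2, -1]]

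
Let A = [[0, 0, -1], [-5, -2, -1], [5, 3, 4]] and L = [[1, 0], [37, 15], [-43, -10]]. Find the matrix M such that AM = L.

Since A multiplies M on the left, M = A⁻¹L.
det A = 5, so A⁻¹ = [[-1, -3/5, -2/5], [3, 1, 1], [-1, 0, 0]].
M = A⁻¹L = [[-1, -3/5, -2/5], [3, 1, 1], [-1, 0, 0]] · [[1, 0], [37, 15], [-43, -10]] = [[-6, -5], [-3, 5], [-1, 0]].

M = [[-6, -5], [-3, 5], [-1, 0]]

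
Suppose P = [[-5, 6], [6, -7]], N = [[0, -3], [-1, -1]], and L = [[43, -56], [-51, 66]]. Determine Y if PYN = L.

Y = [[-3, 5], [3, -3]]

Left-multiply by P⁻¹ and right-multiply by N⁻¹: Y = P⁻¹LN⁻¹.
det P = -1, so P⁻¹ = [[7, 6], [6, 5]].
det N = -3, so N⁻¹ = [[1/3, -1], [-1/3, 0]].
P⁻¹L = [[-5, 4], [3, -6]].
Y = (P⁻¹L)N⁻¹ = [[-3, 5], [3, -3]].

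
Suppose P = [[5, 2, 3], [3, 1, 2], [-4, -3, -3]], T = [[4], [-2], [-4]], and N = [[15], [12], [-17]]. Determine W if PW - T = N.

W = [[3], [5], [-2]]

PW = N + T = [[19], [10], [-21]].
P is on the left of W, so left-multiply by P⁻¹: W = P⁻¹(N + T).
det P = 2, so P⁻¹ = [[3/2, -3/2, 1/2], [1/2, -3/2, -1/2], [-5/2, 7/2, -1/2]].
W = P⁻¹(N + T) = [[3], [5], [-2]].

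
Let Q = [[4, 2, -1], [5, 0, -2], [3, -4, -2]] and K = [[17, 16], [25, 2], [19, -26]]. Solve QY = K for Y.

Since Q multiplies Y on the left, Y = Q⁻¹K.
det Q = -4, so Q⁻¹ = [[2, -2, 1], [-1, 5/4, -3/4], [5, -11/2, 5/2]].
Y = Q⁻¹K = [[2, -2, 1], [-1, 5/4, -3/4], [5, -11/2, 5/2]] · [[17, 16], [25, 2], [19, -26]] = [[3, 2], [0, 6], [-5, 4]].

Y = [[3, 2], [0, 6], [-5, 4]]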